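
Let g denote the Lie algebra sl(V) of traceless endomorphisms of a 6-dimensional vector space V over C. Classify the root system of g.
A5

This is sl(6), which has dimension 6^2 - 1 = 35 and rank 6 - 1 = 5 (a Cartan subalgebra is the diagonal traceless matrices). In the classification of classical Lie algebras, the special linear algebra sl(n+1) has type A_n; here n = 5, so the Dynkin diagram is a chain of 5 nodes with single edges (A_5). Hence the type is A_5.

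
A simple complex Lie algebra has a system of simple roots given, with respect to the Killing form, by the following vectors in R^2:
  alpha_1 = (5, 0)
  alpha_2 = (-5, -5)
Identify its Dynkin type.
B2

Compute the Cartan integers a_ij = 2(alpha_i, alpha_j)/(alpha_j, alpha_j); the resulting 2x2 Cartan matrix is
[[2, -1], [-2, 2]].
The roots have two lengths (squared-length ratio 2:1); the short ones are alpha_{1}. The associated Dynkin diagram is a chain of 2 nodes with a double edge at one end; the terminal node there is the unique short simple root (B_2), so the type is B_2 (the algebra so(5)).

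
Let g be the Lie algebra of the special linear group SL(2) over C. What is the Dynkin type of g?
This is sl(2), which has dimension 2^2 - 1 = 3 and rank 2 - 1 = 1 (a Cartan subalgebra is the diagonal traceless matrices). In the classification of classical Lie algebras, the special linear algebra sl(n+1) has type A_n; here n = 1, so the Dynkin diagram is a chain of 1 nodes with single edges (A_1). Hence the type is A_1.

A_1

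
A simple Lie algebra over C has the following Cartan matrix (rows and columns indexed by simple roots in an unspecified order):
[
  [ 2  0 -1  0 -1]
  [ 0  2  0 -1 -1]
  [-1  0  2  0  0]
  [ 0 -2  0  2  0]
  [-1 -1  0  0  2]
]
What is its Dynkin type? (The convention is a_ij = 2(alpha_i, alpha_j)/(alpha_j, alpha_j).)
type C_5

The matrix has rank 5 with 2's on the diagonal. Reading the off-diagonal entries as Dynkin edges (a single edge where a_ij = a_ji = -1; a double or triple edge where a_ij * a_ji = 2 or 3), the diagram is a chain of 5 nodes with a double edge at one end; the terminal node there is the unique long simple root (C_5). One simple-root ordering that puts it in standard form is (alpha_3, alpha_1, alpha_5, alpha_2, alpha_4). So the algebra is type C_5, i.e. sp(10).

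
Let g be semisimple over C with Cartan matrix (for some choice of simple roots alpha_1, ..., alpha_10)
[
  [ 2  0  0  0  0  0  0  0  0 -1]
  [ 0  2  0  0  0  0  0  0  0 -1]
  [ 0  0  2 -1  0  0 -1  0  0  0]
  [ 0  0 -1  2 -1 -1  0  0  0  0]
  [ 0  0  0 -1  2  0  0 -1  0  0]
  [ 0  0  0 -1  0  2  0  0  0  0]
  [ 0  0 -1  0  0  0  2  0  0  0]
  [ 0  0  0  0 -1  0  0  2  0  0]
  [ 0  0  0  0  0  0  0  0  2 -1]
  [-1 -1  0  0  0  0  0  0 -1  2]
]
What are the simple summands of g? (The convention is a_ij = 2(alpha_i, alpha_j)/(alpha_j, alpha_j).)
The diagram associated to this matrix has two connected components: the simple roots {alpha_1, alpha_2, alpha_9, alpha_10} form a chain of 2 nodes with a fork of two nodes at one end (D_4), and {alpha_3, alpha_4, alpha_5, alpha_6, alpha_7, alpha_8} form a chain of 5 nodes with one extra node attached to the third node from one end (E_6). A semisimple Lie algebra decomposes uniquely as the direct sum of simple ideals, one per connected component of its Dynkin diagram, so g ≅ D_4 ⊕ E_6 (dimension 28 + 78 = 106).

D_4 ⊕ E_6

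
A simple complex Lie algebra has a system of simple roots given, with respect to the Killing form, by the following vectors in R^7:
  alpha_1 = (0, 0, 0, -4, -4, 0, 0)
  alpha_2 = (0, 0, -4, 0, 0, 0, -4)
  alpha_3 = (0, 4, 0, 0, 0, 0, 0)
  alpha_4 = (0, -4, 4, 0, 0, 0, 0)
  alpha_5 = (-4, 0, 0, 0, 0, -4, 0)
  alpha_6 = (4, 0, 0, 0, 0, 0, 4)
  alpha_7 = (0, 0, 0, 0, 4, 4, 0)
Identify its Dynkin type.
type B_7

Compute the Cartan integers a_ij = 2(alpha_i, alpha_j)/(alpha_j, alpha_j); the resulting 7x7 Cartan matrix is
[[2, 0, 0, 0, 0, 0, -1], [0, 2, 0, -1, 0, -1, 0], [0, 0, 2, -1, 0, 0, 0], [0, -1, -2, 2, 0, 0, 0], [0, 0, 0, 0, 2, -1, -1], [0, -1, 0, 0, -1, 2, 0], [-1, 0, 0, 0, -1, 0, 2]].
The roots have two lengths (squared-length ratio 2:1); the short ones are alpha_{3}. The associated Dynkin diagram is a chain of 7 nodes with a double edge at one end; the terminal node there is the unique short simple root (B_7), so the type is B_7 (the algebra so(15)).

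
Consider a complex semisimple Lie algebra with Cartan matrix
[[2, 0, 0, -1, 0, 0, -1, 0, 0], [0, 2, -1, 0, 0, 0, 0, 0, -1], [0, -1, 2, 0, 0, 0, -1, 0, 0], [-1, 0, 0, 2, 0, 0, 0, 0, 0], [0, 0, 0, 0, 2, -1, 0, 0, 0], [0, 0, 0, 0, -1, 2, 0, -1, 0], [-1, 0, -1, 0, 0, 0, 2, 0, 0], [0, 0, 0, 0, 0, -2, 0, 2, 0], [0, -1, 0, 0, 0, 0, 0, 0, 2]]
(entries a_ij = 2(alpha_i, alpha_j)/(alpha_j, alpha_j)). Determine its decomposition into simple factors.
The diagram associated to this matrix has two connected components: the simple roots {alpha_1, alpha_2, alpha_3, alpha_4, alpha_7, alpha_9} form a chain of 6 nodes with single edges (A_6), and {alpha_5, alpha_6, alpha_8} form a chain of 3 nodes with a double edge at one end; the terminal node there is the unique long simple root (C_3). A semisimple Lie algebra decomposes uniquely as the direct sum of simple ideals, one per connected component of its Dynkin diagram, so g ≅ A_6 ⊕ C_3 (dimension 48 + 21 = 69).

A_6 ⊕ C_3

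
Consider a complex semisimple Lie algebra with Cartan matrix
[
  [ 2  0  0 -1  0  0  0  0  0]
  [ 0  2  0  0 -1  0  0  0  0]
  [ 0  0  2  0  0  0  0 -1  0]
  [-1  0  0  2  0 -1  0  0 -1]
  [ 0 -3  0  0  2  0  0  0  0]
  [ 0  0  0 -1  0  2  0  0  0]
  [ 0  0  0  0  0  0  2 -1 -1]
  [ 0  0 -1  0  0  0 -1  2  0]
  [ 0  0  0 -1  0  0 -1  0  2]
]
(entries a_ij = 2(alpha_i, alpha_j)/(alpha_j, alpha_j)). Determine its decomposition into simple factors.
The diagram associated to this matrix has two connected components: the simple roots {alpha_1, alpha_3, alpha_4, alpha_6, alpha_7, alpha_8, alpha_9} form a chain of 5 nodes with a fork of two nodes at one end (D_7), and {alpha_2, alpha_5} form two nodes joined by a triple edge (G_2). A semisimple Lie algebra decomposes uniquely as the direct sum of simple ideals, one per connected component of its Dynkin diagram, so g ≅ D_7 ⊕ G_2 (dimension 91 + 14 = 105).

D7 + G2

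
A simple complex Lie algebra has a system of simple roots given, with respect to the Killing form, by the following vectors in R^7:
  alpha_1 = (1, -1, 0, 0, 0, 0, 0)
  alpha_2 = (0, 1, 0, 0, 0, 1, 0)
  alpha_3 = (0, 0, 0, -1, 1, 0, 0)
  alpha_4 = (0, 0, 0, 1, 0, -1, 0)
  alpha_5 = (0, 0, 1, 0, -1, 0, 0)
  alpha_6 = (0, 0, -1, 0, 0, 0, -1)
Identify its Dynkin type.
A6

Compute the Cartan integers a_ij = 2(alpha_i, alpha_j)/(alpha_j, alpha_j); the resulting 6x6 Cartan matrix is
[[2, -1, 0, 0, 0, 0], [-1, 2, 0, -1, 0, 0], [0, 0, 2, -1, -1, 0], [0, -1, -1, 2, 0, 0], [0, 0, -1, 0, 2, -1], [0, 0, 0, 0, -1, 2]].
All simple roots have the same length, so the diagram is simply laced. The associated Dynkin diagram is a chain of 6 nodes with single edges (A_6), so the type is A_6 (the algebra sl(7)).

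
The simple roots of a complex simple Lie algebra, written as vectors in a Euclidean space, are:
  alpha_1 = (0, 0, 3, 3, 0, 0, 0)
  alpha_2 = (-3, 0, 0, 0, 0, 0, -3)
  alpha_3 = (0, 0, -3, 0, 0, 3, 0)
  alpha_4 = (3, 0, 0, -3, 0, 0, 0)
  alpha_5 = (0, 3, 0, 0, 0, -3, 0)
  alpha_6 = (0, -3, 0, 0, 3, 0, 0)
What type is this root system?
A_6 (sl(7))

Compute the Cartan integers a_ij = 2(alpha_i, alpha_j)/(alpha_j, alpha_j); the resulting 6x6 Cartan matrix is
[[2, 0, -1, -1, 0, 0], [0, 2, 0, -1, 0, 0], [-1, 0, 2, 0, -1, 0], [-1, -1, 0, 2, 0, 0], [0, 0, -1, 0, 2, -1], [0, 0, 0, 0, -1, 2]].
All simple roots have the same length, so the diagram is simply laced. The associated Dynkin diagram is a chain of 6 nodes with single edges (A_6), so the type is A_6 (the algebra sl(7)).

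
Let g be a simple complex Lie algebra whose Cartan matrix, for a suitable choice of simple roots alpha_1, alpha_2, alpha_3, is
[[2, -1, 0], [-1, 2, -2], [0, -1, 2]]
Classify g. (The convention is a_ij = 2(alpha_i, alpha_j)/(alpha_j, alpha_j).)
B3

The matrix has rank 3 with 2's on the diagonal. Reading the off-diagonal entries as Dynkin edges (a single edge where a_ij = a_ji = -1; a double or triple edge where a_ij * a_ji = 2 or 3), the diagram is a chain of 3 nodes with a double edge at one end; the terminal node there is the unique short simple root (B_3). One simple-root ordering that puts it in standard form is (alpha_1, alpha_2, alpha_3). So the algebra is type B_3, i.e. so(7).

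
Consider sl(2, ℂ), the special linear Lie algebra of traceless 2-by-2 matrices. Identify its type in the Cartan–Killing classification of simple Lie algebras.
This is sl(2), which has dimension 2^2 - 1 = 3 and rank 2 - 1 = 1 (a Cartan subalgebra is the diagonal traceless matrices). In the classification of classical Lie algebras, the special linear algebra sl(n+1) has type A_n; here n = 1, so the Dynkin diagram is a chain of 1 nodes with single edges (A_1). Hence the type is A_1.

A_1 (sl(2))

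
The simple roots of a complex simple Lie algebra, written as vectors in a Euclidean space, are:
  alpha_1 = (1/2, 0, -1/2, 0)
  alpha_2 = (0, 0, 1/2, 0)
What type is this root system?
type B_2

Compute the Cartan integers a_ij = 2(alpha_i, alpha_j)/(alpha_j, alpha_j); the resulting 2x2 Cartan matrix is
[[2, -2], [-1, 2]].
The roots have two lengths (squared-length ratio 2:1); the short ones are alpha_{2}. The associated Dynkin diagram is a chain of 2 nodes with a double edge at one end; the terminal node there is the unique short simple root (B_2), so the type is B_2 (the algebra so(5)).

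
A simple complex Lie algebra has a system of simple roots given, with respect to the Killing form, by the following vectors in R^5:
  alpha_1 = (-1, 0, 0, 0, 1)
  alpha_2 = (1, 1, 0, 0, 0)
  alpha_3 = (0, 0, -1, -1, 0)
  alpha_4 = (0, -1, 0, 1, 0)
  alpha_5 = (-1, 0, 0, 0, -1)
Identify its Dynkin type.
D_5 (so(10))

Compute the Cartan integers a_ij = 2(alpha_i, alpha_j)/(alpha_j, alpha_j); the resulting 5x5 Cartan matrix is
[[2, -1, 0, 0, 0], [-1, 2, 0, -1, -1], [0, 0, 2, -1, 0], [0, -1, -1, 2, 0], [0, -1, 0, 0, 2]].
All simple roots have the same length, so the diagram is simply laced. The associated Dynkin diagram is a chain of 3 nodes with a fork of two nodes at one end (D_5), so the type is D_5 (the algebra so(10)).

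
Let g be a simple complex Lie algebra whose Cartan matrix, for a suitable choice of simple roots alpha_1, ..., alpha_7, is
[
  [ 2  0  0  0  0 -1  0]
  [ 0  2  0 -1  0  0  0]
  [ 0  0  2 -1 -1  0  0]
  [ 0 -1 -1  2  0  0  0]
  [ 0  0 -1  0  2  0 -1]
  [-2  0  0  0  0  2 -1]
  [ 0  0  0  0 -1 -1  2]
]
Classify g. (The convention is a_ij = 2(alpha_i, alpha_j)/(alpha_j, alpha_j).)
The matrix has rank 7 with 2's on the diagonal. Reading the off-diagonal entries as Dynkin edges (a single edge where a_ij = a_ji = -1; a double or triple edge where a_ij * a_ji = 2 or 3), the diagram is a chain of 7 nodes with a double edge at one end; the terminal node there is the unique short simple root (B_7). One simple-root ordering that puts it in standard form is (alpha_2, alpha_4, alpha_3, alpha_5, alpha_7, alpha_6, alpha_1). So the algebra is type B_7, i.e. so(15).

B_7 (so(15))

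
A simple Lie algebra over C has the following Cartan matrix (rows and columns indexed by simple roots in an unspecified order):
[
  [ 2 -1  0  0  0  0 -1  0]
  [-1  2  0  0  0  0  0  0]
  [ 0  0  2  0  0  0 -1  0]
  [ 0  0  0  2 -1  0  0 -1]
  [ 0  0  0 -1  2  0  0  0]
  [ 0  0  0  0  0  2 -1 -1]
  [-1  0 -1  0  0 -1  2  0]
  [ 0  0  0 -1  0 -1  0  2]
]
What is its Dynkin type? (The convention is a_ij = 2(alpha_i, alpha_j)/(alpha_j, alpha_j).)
E8

The matrix has rank 8 with 2's on the diagonal. Reading the off-diagonal entries as Dynkin edges (a single edge where a_ij = a_ji = -1; a double or triple edge where a_ij * a_ji = 2 or 3), the diagram is a chain of 7 nodes with one extra node attached to the third node from one end (E_8). One simple-root ordering that puts it in standard form is (alpha_2, alpha_3, alpha_1, alpha_7, alpha_6, alpha_8, alpha_4, alpha_5). So the algebra is type E_8.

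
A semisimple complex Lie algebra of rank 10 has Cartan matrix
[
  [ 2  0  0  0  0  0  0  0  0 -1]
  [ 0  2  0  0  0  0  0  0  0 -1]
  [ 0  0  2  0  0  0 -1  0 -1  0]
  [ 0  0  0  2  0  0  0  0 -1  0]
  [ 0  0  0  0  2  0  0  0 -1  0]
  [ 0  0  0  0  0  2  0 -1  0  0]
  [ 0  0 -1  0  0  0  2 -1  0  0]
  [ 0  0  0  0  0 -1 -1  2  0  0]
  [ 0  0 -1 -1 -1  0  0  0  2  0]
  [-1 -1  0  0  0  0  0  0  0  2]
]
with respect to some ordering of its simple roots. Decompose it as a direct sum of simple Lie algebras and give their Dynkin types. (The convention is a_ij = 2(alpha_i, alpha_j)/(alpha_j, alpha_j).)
A_3 (sl(4)) ⊕ D_7 (so(14))

The diagram associated to this matrix has two connected components: the simple roots {alpha_1, alpha_2, alpha_10} form a chain of 3 nodes with single edges (A_3), and {alpha_3, alpha_4, alpha_5, alpha_6, alpha_7, alpha_8, alpha_9} form a chain of 5 nodes with a fork of two nodes at one end (D_7). A semisimple Lie algebra decomposes uniquely as the direct sum of simple ideals, one per connected component of its Dynkin diagram, so g ≅ A_3 ⊕ D_7 (dimension 15 + 91 = 106).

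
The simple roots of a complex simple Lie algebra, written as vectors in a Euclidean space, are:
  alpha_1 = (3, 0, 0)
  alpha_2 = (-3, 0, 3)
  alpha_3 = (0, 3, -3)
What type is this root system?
type B_3

Compute the Cartan integers a_ij = 2(alpha_i, alpha_j)/(alpha_j, alpha_j); the resulting 3x3 Cartan matrix is
[[2, -1, 0], [-2, 2, -1], [0, -1, 2]].
The roots have two lengths (squared-length ratio 2:1); the short ones are alpha_{1}. The associated Dynkin diagram is a chain of 3 nodes with a double edge at one end; the terminal node there is the unique short simple root (B_3), so the type is B_3 (the algebra so(7)).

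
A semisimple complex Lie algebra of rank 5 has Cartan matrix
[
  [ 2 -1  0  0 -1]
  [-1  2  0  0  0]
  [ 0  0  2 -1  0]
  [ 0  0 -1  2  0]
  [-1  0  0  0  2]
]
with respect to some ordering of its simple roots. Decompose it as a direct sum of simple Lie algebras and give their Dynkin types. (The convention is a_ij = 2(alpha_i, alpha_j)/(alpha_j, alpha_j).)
The diagram associated to this matrix has two connected components: the simple roots {alpha_3, alpha_4} form a chain of 2 nodes with single edges (A_2), and {alpha_1, alpha_2, alpha_5} form a chain of 3 nodes with single edges (A_3). A semisimple Lie algebra decomposes uniquely as the direct sum of simple ideals, one per connected component of its Dynkin diagram, so g ≅ A_2 ⊕ A_3 (dimension 8 + 15 = 23).

type A_2 ⊕ type A_3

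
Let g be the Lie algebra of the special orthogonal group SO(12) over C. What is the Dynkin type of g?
D_6

This is so(12) with 12 even, which has dimension 12(12-1)/2 = 66 and rank 12/2 = 6. In the classification of classical Lie algebras, the orthogonal algebra so(2n) in an even number of variables has type D_n; here n = 6, so the Dynkin diagram is a chain of 4 nodes with a fork of two nodes at one end (D_6). Hence the type is D_6.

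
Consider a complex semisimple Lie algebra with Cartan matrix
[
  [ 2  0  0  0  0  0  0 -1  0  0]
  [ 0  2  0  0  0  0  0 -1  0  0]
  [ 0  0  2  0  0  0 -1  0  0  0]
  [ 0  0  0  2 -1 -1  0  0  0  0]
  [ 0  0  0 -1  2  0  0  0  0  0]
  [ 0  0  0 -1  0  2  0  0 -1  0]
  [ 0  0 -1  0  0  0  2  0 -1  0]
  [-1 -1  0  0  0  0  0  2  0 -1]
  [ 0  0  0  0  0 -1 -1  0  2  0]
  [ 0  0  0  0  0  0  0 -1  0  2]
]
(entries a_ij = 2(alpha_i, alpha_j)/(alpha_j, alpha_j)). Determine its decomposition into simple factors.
The diagram associated to this matrix has two connected components: the simple roots {alpha_3, alpha_4, alpha_5, alpha_6, alpha_7, alpha_9} form a chain of 6 nodes with single edges (A_6), and {alpha_1, alpha_2, alpha_8, alpha_10} form a chain of 2 nodes with a fork of two nodes at one end (D_4). A semisimple Lie algebra decomposes uniquely as the direct sum of simple ideals, one per connected component of its Dynkin diagram, so g ≅ A_6 ⊕ D_4 (dimension 48 + 28 = 76).

A6 ⊕ D4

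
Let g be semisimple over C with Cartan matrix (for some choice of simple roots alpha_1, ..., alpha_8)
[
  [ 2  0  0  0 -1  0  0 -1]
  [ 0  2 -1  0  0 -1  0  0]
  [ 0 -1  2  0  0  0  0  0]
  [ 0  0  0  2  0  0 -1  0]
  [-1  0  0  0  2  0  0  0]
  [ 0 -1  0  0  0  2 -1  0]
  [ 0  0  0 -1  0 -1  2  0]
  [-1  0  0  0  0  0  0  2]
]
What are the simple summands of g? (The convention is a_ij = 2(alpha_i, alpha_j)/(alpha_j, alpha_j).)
A3 ⊕ A5

The diagram associated to this matrix has two connected components: the simple roots {alpha_1, alpha_5, alpha_8} form a chain of 3 nodes with single edges (A_3), and {alpha_2, alpha_3, alpha_4, alpha_6, alpha_7} form a chain of 5 nodes with single edges (A_5). A semisimple Lie algebra decomposes uniquely as the direct sum of simple ideals, one per connected component of its Dynkin diagram, so g ≅ A_3 ⊕ A_5 (dimension 15 + 35 = 50).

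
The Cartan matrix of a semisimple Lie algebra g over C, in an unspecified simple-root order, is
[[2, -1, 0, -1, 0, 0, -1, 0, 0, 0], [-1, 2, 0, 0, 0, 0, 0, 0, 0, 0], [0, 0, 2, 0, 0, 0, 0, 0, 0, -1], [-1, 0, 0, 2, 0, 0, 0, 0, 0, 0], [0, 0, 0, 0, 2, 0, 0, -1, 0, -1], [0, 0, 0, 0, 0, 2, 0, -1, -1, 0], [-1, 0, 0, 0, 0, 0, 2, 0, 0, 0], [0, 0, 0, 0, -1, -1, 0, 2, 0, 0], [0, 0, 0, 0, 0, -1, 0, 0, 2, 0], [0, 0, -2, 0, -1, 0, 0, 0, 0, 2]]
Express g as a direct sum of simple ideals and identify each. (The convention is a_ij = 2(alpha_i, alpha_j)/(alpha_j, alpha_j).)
B_6 + D_4

The diagram associated to this matrix has two connected components: the simple roots {alpha_3, alpha_5, alpha_6, alpha_8, alpha_9, alpha_10} form a chain of 6 nodes with a double edge at one end; the terminal node there is the unique short simple root (B_6), and {alpha_1, alpha_2, alpha_4, alpha_7} form a chain of 2 nodes with a fork of two nodes at one end (D_4). A semisimple Lie algebra decomposes uniquely as the direct sum of simple ideals, one per connected component of its Dynkin diagram, so g ≅ B_6 ⊕ D_4 (dimension 78 + 28 = 106).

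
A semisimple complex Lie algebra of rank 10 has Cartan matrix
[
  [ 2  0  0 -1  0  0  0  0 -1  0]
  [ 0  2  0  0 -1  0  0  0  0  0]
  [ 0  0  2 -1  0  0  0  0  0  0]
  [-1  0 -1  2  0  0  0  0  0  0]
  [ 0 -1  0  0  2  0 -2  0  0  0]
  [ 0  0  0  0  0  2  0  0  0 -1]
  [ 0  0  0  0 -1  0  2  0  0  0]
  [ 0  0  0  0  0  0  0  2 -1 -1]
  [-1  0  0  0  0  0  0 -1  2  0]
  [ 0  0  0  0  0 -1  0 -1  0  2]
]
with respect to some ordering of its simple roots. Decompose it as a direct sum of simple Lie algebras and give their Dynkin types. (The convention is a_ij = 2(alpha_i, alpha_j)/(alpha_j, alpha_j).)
The diagram associated to this matrix has two connected components: the simple roots {alpha_1, alpha_3, alpha_4, alpha_6, alpha_8, alpha_9, alpha_10} form a chain of 7 nodes with single edges (A_7), and {alpha_2, alpha_5, alpha_7} form a chain of 3 nodes with a double edge at one end; the terminal node there is the unique short simple root (B_3). A semisimple Lie algebra decomposes uniquely as the direct sum of simple ideals, one per connected component of its Dynkin diagram, so g ≅ A_7 ⊕ B_3 (dimension 63 + 21 = 84).

type A_7 + type B_3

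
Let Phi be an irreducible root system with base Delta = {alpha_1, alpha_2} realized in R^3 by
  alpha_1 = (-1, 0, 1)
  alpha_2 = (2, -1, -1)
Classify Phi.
Compute the Cartan integers a_ij = 2(alpha_i, alpha_j)/(alpha_j, alpha_j); the resulting 2x2 Cartan matrix is
[[2, -1], [-3, 2]].
The roots have two lengths (squared-length ratio 3:1); the short ones are alpha_{1}. The associated Dynkin diagram is two nodes joined by a triple edge (G_2), so the type is G_2.

G_2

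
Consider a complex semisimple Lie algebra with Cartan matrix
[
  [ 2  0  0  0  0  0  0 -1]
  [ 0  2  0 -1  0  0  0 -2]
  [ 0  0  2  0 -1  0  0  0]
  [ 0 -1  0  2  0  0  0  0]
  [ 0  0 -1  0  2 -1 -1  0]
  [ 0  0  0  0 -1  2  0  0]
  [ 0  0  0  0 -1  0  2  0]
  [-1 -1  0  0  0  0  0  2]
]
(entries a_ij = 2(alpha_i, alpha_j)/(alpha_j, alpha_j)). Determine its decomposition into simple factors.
D_4 + F_4

The diagram associated to this matrix has two connected components: the simple roots {alpha_3, alpha_5, alpha_6, alpha_7} form a chain of 2 nodes with a fork of two nodes at one end (D_4), and {alpha_1, alpha_2, alpha_4, alpha_8} form a chain of 4 nodes with a double edge between the middle two (F_4). A semisimple Lie algebra decomposes uniquely as the direct sum of simple ideals, one per connected component of its Dynkin diagram, so g ≅ D_4 ⊕ F_4 (dimension 28 + 52 = 80).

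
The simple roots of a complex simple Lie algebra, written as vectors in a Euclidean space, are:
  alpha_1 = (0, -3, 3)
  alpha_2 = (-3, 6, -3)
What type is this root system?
type G_2

Compute the Cartan integers a_ij = 2(alpha_i, alpha_j)/(alpha_j, alpha_j); the resulting 2x2 Cartan matrix is
[[2, -1], [-3, 2]].
The roots have two lengths (squared-length ratio 3:1); the short ones are alpha_{1}. The associated Dynkin diagram is two nodes joined by a triple edge (G_2), so the type is G_2.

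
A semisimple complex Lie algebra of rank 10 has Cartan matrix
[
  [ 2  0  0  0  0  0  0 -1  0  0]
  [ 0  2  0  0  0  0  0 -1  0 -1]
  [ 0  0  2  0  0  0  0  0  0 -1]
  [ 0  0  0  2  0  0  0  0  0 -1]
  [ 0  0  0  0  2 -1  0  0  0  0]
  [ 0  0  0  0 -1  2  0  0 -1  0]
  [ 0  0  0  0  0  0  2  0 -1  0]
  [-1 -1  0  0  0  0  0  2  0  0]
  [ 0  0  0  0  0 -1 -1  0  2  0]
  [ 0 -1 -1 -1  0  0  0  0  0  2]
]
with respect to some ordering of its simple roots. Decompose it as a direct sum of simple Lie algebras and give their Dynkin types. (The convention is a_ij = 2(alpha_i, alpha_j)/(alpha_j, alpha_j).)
The diagram associated to this matrix has two connected components: the simple roots {alpha_5, alpha_6, alpha_7, alpha_9} form a chain of 4 nodes with single edges (A_4), and {alpha_1, alpha_2, alpha_3, alpha_4, alpha_8, alpha_10} form a chain of 4 nodes with a fork of two nodes at one end (D_6). A semisimple Lie algebra decomposes uniquely as the direct sum of simple ideals, one per connected component of its Dynkin diagram, so g ≅ A_4 ⊕ D_6 (dimension 24 + 66 = 90).

A_4 (sl(5)) ⊕ D_6 (so(12))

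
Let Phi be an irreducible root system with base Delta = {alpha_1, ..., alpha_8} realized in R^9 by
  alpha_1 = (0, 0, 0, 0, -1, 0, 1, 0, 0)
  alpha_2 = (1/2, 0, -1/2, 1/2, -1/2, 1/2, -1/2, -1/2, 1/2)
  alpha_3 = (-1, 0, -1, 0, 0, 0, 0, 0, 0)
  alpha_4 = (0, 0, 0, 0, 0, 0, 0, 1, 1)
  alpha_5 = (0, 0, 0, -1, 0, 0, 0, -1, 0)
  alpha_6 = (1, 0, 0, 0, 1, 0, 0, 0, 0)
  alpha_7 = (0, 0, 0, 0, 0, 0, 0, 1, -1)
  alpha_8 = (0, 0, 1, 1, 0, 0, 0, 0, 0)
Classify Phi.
E_8

Compute the Cartan integers a_ij = 2(alpha_i, alpha_j)/(alpha_j, alpha_j); the resulting 8x8 Cartan matrix is
[[2, 0, 0, 0, 0, -1, 0, 0], [0, 2, 0, 0, 0, 0, -1, 0], [0, 0, 2, 0, 0, -1, 0, -1], [0, 0, 0, 2, -1, 0, 0, 0], [0, 0, 0, -1, 2, 0, -1, -1], [-1, 0, -1, 0, 0, 2, 0, 0], [0, -1, 0, 0, -1, 0, 2, 0], [0, 0, -1, 0, -1, 0, 0, 2]].
All simple roots have the same length, so the diagram is simply laced. The associated Dynkin diagram is a chain of 7 nodes with one extra node attached to the third node from one end (E_8), so the type is E_8.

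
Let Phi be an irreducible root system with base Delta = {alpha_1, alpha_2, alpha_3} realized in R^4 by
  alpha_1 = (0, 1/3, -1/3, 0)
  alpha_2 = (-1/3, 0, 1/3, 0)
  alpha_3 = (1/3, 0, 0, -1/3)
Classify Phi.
A3

Compute the Cartan integers a_ij = 2(alpha_i, alpha_j)/(alpha_j, alpha_j); the resulting 3x3 Cartan matrix is
[[2, -1, 0], [-1, 2, -1], [0, -1, 2]].
All simple roots have the same length, so the diagram is simply laced. The associated Dynkin diagram is a chain of 3 nodes with single edges (A_3), so the type is A_3 (the algebra sl(4)).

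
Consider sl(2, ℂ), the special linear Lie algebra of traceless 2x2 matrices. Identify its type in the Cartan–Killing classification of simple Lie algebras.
A_1 (sl(2))

This is sl(2), which has dimension 2^2 - 1 = 3 and rank 2 - 1 = 1 (a Cartan subalgebra is the diagonal traceless matrices). In the classification of classical Lie algebras, the special linear algebra sl(n+1) has type A_n; here n = 1, so the Dynkin diagram is a chain of 1 nodes with single edges (A_1). Hence the type is A_1.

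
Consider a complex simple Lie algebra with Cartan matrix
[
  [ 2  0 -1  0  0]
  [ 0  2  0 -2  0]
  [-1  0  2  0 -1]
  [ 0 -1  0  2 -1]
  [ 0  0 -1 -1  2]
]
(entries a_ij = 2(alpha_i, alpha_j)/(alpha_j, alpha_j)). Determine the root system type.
The matrix has rank 5 with 2's on the diagonal. Reading the off-diagonal entries as Dynkin edges (a single edge where a_ij = a_ji = -1; a double or triple edge where a_ij * a_ji = 2 or 3), the diagram is a chain of 5 nodes with a double edge at one end; the terminal node there is the unique long simple root (C_5). One simple-root ordering that puts it in standard form is (alpha_1, alpha_3, alpha_5, alpha_4, alpha_2). So the algebra is type C_5, i.e. sp(10).

C_5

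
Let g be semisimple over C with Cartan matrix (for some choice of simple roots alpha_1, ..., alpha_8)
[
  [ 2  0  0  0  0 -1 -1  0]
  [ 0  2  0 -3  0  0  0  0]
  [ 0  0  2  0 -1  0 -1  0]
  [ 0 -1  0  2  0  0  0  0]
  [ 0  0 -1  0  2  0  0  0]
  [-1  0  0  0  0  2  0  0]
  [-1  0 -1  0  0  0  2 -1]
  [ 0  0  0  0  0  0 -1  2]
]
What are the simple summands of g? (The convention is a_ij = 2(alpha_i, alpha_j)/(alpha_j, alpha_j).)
The diagram associated to this matrix has two connected components: the simple roots {alpha_1, alpha_3, alpha_5, alpha_6, alpha_7, alpha_8} form a chain of 5 nodes with one extra node attached to the third node from one end (E_6), and {alpha_2, alpha_4} form two nodes joined by a triple edge (G_2). A semisimple Lie algebra decomposes uniquely as the direct sum of simple ideals, one per connected component of its Dynkin diagram, so g ≅ E_6 ⊕ G_2 (dimension 78 + 14 = 92).

E_6 + G_2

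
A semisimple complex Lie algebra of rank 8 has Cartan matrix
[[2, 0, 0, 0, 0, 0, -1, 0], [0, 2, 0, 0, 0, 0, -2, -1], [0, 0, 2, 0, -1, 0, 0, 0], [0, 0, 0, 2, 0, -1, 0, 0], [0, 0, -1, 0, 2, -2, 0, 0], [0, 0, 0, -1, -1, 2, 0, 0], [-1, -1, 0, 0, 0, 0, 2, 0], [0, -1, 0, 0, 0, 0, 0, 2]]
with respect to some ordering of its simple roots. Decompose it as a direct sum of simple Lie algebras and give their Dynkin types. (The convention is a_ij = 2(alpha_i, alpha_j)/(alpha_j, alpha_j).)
F_4 + F_4

The diagram associated to this matrix has two connected components: the simple roots {alpha_3, alpha_4, alpha_5, alpha_6} form a chain of 4 nodes with a double edge between the middle two (F_4), and {alpha_1, alpha_2, alpha_7, alpha_8} form a chain of 4 nodes with a double edge between the middle two (F_4). A semisimple Lie algebra decomposes uniquely as the direct sum of simple ideals, one per connected component of its Dynkin diagram, so g ≅ F_4 ⊕ F_4 (dimension 52 + 52 = 104).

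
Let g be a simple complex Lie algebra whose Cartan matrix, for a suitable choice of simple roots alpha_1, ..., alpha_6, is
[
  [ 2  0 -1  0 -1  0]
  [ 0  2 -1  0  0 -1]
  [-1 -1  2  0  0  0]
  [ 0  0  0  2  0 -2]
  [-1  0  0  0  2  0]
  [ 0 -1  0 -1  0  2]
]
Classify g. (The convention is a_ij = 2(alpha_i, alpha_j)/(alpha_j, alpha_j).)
C_6

The matrix has rank 6 with 2's on the diagonal. Reading the off-diagonal entries as Dynkin edges (a single edge where a_ij = a_ji = -1; a double or triple edge where a_ij * a_ji = 2 or 3), the diagram is a chain of 6 nodes with a double edge at one end; the terminal node there is the unique long simple root (C_6). One simple-root ordering that puts it in standard form is (alpha_5, alpha_1, alpha_3, alpha_2, alpha_6, alpha_4). So the algebra is type C_6, i.e. sp(12).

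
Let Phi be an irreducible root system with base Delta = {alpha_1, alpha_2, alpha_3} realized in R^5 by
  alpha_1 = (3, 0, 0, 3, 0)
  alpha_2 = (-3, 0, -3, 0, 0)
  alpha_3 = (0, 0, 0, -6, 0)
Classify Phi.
Compute the Cartan integers a_ij = 2(alpha_i, alpha_j)/(alpha_j, alpha_j); the resulting 3x3 Cartan matrix is
[[2, -1, -1], [-1, 2, 0], [-2, 0, 2]].
The roots have two lengths (squared-length ratio 2:1); the short ones are alpha_{1,2}. The associated Dynkin diagram is a chain of 3 nodes with a double edge at one end; the terminal node there is the unique long simple root (C_3), so the type is C_3 (the algebra sp(6)).

type C_3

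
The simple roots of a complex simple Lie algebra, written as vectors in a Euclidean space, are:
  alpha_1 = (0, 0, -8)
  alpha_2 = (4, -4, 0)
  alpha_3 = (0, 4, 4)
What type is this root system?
type C_3

Compute the Cartan integers a_ij = 2(alpha_i, alpha_j)/(alpha_j, alpha_j); the resulting 3x3 Cartan matrix is
[[2, 0, -2], [0, 2, -1], [-1, -1, 2]].
The roots have two lengths (squared-length ratio 2:1); the short ones are alpha_{2,3}. The associated Dynkin diagram is a chain of 3 nodes with a double edge at one end; the terminal node there is the unique long simple root (C_3), so the type is C_3 (the algebra sp(6)).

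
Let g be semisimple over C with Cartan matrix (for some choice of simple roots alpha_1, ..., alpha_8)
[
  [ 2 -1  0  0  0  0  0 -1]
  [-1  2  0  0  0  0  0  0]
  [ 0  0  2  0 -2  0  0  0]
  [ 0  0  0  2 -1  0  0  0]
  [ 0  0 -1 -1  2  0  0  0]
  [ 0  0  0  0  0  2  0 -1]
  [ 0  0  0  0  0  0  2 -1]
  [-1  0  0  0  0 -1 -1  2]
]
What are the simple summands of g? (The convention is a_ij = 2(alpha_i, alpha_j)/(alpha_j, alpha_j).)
type C_3 + type D_5

The diagram associated to this matrix has two connected components: the simple roots {alpha_3, alpha_4, alpha_5} form a chain of 3 nodes with a double edge at one end; the terminal node there is the unique long simple root (C_3), and {alpha_1, alpha_2, alpha_6, alpha_7, alpha_8} form a chain of 3 nodes with a fork of two nodes at one end (D_5). A semisimple Lie algebra decomposes uniquely as the direct sum of simple ideals, one per connected component of its Dynkin diagram, so g ≅ C_3 ⊕ D_5 (dimension 21 + 45 = 66).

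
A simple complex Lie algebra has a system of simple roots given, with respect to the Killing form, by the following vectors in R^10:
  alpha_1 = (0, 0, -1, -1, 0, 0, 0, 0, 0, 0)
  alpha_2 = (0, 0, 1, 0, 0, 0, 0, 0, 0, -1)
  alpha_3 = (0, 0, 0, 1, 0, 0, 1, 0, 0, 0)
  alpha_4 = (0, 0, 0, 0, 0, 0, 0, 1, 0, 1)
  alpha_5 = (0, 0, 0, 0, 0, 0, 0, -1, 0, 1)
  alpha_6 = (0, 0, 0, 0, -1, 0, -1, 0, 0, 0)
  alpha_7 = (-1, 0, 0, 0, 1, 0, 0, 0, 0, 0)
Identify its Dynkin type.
D_7

Compute the Cartan integers a_ij = 2(alpha_i, alpha_j)/(alpha_j, alpha_j); the resulting 7x7 Cartan matrix is
[[2, -1, -1, 0, 0, 0, 0], [-1, 2, 0, -1, -1, 0, 0], [-1, 0, 2, 0, 0, -1, 0], [0, -1, 0, 2, 0, 0, 0], [0, -1, 0, 0, 2, 0, 0], [0, 0, -1, 0, 0, 2, -1], [0, 0, 0, 0, 0, -1, 2]].
All simple roots have the same length, so the diagram is simply laced. The associated Dynkin diagram is a chain of 5 nodes with a fork of two nodes at one end (D_7), so the type is D_7 (the algebra so(14)).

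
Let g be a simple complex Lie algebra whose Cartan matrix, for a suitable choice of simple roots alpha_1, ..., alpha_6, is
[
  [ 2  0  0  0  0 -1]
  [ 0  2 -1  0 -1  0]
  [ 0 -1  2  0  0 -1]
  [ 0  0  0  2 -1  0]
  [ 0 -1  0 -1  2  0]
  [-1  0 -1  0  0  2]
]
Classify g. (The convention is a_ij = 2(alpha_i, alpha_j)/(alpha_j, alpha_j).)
A_6

The matrix has rank 6 with 2's on the diagonal. Reading the off-diagonal entries as Dynkin edges (a single edge where a_ij = a_ji = -1; a double or triple edge where a_ij * a_ji = 2 or 3), the diagram is a chain of 6 nodes with single edges (A_6). One simple-root ordering that puts it in standard form is (alpha_4, alpha_5, alpha_2, alpha_3, alpha_6, alpha_1). So the algebra is type A_6, i.e. sl(7).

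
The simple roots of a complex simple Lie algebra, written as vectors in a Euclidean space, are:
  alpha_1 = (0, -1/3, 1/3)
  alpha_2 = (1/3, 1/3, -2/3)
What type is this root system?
G2

Compute the Cartan integers a_ij = 2(alpha_i, alpha_j)/(alpha_j, alpha_j); the resulting 2x2 Cartan matrix is
[[2, -1], [-3, 2]].
The roots have two lengths (squared-length ratio 3:1); the short ones are alpha_{1}. The associated Dynkin diagram is two nodes joined by a triple edge (G_2), so the type is G_2.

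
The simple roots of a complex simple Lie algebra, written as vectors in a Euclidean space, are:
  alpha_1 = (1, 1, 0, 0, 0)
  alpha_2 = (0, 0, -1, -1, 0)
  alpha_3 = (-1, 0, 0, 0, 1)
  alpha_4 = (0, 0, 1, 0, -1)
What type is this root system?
A4

Compute the Cartan integers a_ij = 2(alpha_i, alpha_j)/(alpha_j, alpha_j); the resulting 4x4 Cartan matrix is
[[2, 0, -1, 0], [0, 2, 0, -1], [-1, 0, 2, -1], [0, -1, -1, 2]].
All simple roots have the same length, so the diagram is simply laced. The associated Dynkin diagram is a chain of 4 nodes with single edges (A_4), so the type is A_4 (the algebra sl(5)).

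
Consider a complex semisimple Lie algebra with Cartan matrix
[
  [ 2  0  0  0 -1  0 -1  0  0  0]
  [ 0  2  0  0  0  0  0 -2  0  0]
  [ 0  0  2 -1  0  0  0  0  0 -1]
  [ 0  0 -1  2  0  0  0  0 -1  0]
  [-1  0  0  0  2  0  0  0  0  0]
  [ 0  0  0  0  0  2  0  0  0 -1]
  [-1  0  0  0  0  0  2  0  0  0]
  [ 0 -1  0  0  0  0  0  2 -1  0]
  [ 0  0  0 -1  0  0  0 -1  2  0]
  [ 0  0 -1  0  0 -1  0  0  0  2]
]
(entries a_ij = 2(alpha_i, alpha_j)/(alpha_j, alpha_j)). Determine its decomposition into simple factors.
The diagram associated to this matrix has two connected components: the simple roots {alpha_1, alpha_5, alpha_7} form a chain of 3 nodes with single edges (A_3), and {alpha_2, alpha_3, alpha_4, alpha_6, alpha_8, alpha_9, alpha_10} form a chain of 7 nodes with a double edge at one end; the terminal node there is the unique long simple root (C_7). A semisimple Lie algebra decomposes uniquely as the direct sum of simple ideals, one per connected component of its Dynkin diagram, so g ≅ A_3 ⊕ C_7 (dimension 15 + 105 = 120).

A3 ⊕ C7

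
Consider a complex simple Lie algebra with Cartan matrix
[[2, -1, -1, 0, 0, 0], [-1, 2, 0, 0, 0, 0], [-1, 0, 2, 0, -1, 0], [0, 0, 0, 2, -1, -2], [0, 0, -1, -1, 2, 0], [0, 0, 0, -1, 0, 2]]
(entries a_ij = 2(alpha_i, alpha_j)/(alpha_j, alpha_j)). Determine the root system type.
type B_6

The matrix has rank 6 with 2's on the diagonal. Reading the off-diagonal entries as Dynkin edges (a single edge where a_ij = a_ji = -1; a double or triple edge where a_ij * a_ji = 2 or 3), the diagram is a chain of 6 nodes with a double edge at one end; the terminal node there is the unique short simple root (B_6). One simple-root ordering that puts it in standard form is (alpha_2, alpha_1, alpha_3, alpha_5, alpha_4, alpha_6). So the algebra is type B_6, i.e. so(13).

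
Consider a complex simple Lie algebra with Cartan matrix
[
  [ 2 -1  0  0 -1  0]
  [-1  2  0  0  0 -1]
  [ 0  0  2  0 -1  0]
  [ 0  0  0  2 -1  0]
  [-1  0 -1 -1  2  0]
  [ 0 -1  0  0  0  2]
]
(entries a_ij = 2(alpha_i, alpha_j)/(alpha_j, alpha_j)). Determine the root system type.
The matrix has rank 6 with 2's on the diagonal. Reading the off-diagonal entries as Dynkin edges (a single edge where a_ij = a_ji = -1; a double or triple edge where a_ij * a_ji = 2 or 3), the diagram is a chain of 4 nodes with a fork of two nodes at one end (D_6). One simple-root ordering that puts it in standard form is (alpha_6, alpha_2, alpha_1, alpha_5, alpha_3, alpha_4). So the algebra is type D_6, i.e. so(12).

D_6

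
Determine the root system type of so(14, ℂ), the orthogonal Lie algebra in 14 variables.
This is so(14) with 14 even, which has dimension 14(14-1)/2 = 91 and rank 14/2 = 7. In the classification of classical Lie algebras, the orthogonal algebra so(2n) in an even number of variables has type D_n; here n = 7, so the Dynkin diagram is a chain of 5 nodes with a fork of two nodes at one end (D_7). Hence the type is D_7.

D_7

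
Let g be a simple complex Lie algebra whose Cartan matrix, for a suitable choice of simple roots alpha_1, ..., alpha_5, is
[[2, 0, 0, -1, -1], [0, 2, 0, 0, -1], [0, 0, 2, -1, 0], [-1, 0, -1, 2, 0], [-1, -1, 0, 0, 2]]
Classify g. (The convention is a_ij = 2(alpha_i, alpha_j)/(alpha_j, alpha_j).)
The matrix has rank 5 with 2's on the diagonal. Reading the off-diagonal entries as Dynkin edges (a single edge where a_ij = a_ji = -1; a double or triple edge where a_ij * a_ji = 2 or 3), the diagram is a chain of 5 nodes with single edges (A_5). One simple-root ordering that puts it in standard form is (alpha_3, alpha_4, alpha_1, alpha_5, alpha_2). So the algebra is type A_5, i.e. sl(6).

A5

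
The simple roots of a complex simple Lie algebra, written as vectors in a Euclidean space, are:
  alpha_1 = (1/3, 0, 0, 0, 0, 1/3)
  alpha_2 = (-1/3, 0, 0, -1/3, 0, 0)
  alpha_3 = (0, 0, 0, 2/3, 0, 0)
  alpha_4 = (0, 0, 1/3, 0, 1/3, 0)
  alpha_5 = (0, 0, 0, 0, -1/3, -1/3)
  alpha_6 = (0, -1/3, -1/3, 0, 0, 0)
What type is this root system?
Compute the Cartan integers a_ij = 2(alpha_i, alpha_j)/(alpha_j, alpha_j); the resulting 6x6 Cartan matrix is
[[2, -1, 0, 0, -1, 0], [-1, 2, -1, 0, 0, 0], [0, -2, 2, 0, 0, 0], [0, 0, 0, 2, -1, -1], [-1, 0, 0, -1, 2, 0], [0, 0, 0, -1, 0, 2]].
The roots have two lengths (squared-length ratio 2:1); the short ones are alpha_{1,2,4,5,6}. The associated Dynkin diagram is a chain of 6 nodes with a double edge at one end; the terminal node there is the unique long simple root (C_6), so the type is C_6 (the algebra sp(12)).

type C_6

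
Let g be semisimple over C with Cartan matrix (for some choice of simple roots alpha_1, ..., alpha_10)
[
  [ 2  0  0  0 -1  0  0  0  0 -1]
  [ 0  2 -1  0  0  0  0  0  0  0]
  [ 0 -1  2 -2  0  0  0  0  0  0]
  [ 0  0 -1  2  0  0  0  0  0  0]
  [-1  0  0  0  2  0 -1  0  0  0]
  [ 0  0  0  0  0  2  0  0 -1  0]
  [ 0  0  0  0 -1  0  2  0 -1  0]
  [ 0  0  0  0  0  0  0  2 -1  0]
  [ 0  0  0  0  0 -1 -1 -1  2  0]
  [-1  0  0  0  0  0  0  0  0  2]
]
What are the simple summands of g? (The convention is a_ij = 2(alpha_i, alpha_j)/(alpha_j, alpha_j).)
The diagram associated to this matrix has two connected components: the simple roots {alpha_2, alpha_3, alpha_4} form a chain of 3 nodes with a double edge at one end; the terminal node there is the unique short simple root (B_3), and {alpha_1, alpha_5, alpha_6, alpha_7, alpha_8, alpha_9, alpha_10} form a chain of 5 nodes with a fork of two nodes at one end (D_7). A semisimple Lie algebra decomposes uniquely as the direct sum of simple ideals, one per connected component of its Dynkin diagram, so g ≅ B_3 ⊕ D_7 (dimension 21 + 91 = 112).

type B_3 ⊕ type D_7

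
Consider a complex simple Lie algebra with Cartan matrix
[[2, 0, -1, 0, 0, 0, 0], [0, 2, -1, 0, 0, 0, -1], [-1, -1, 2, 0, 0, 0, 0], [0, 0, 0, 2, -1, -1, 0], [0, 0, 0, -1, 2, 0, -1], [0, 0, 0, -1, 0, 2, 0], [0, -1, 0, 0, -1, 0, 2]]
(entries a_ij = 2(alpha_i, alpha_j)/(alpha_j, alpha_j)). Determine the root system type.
The matrix has rank 7 with 2's on the diagonal. Reading the off-diagonal entries as Dynkin edges (a single edge where a_ij = a_ji = -1; a double or triple edge where a_ij * a_ji = 2 or 3), the diagram is a chain of 7 nodes with single edges (A_7). One simple-root ordering that puts it in standard form is (alpha_6, alpha_4, alpha_5, alpha_7, alpha_2, alpha_3, alpha_1). So the algebra is type A_7, i.e. sl(8).

type A_7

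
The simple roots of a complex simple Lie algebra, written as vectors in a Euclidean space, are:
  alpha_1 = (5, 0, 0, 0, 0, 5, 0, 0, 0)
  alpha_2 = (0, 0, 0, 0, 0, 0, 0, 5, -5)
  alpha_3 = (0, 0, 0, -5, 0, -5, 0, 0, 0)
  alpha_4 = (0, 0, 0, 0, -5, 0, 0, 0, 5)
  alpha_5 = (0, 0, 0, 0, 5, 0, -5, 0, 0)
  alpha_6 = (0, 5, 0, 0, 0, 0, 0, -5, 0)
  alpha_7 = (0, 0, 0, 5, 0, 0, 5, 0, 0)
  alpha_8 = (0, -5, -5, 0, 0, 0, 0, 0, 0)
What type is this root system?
A_8 (sl(9))

Compute the Cartan integers a_ij = 2(alpha_i, alpha_j)/(alpha_j, alpha_j); the resulting 8x8 Cartan matrix is
[[2, 0, -1, 0, 0, 0, 0, 0], [0, 2, 0, -1, 0, -1, 0, 0], [-1, 0, 2, 0, 0, 0, -1, 0], [0, -1, 0, 2, -1, 0, 0, 0], [0, 0, 0, -1, 2, 0, -1, 0], [0, -1, 0, 0, 0, 2, 0, -1], [0, 0, -1, 0, -1, 0, 2, 0], [0, 0, 0, 0, 0, -1, 0, 2]].
All simple roots have the same length, so the diagram is simply laced. The associated Dynkin diagram is a chain of 8 nodes with single edges (A_8), so the type is A_8 (the algebra sl(9)).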